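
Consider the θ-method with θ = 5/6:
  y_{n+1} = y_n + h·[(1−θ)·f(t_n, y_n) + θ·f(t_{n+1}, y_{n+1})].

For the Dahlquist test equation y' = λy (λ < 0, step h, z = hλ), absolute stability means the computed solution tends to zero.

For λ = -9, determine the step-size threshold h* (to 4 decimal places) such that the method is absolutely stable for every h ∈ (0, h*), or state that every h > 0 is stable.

Test eqn y'=λy, z=hλ:
  y_{n+1} = y_n + z·[1/6·y_n + 5/6·y_{n+1}] ⇒ (1 − 5/6z)y_{n+1} = (1 + 1/6z)y_n
  ⇒ R(z) = (1 + 1/6z)/(1 − 5/6z).

Boundary: |R(x)|=1, x<0.
x=-1.12: |R|=0.4207
x=-2: |R|=0.2500
x=-10: |R|=0.0714
x=-100: |R|=0.1858
θ=5/6≥1/2 ⇒ |1+1/6x|<|1−5/6x| ∀x<0 ⇒ stable on all of ℝ⁻.

interval (−∞, 0). Any h>0 works for λ=-9.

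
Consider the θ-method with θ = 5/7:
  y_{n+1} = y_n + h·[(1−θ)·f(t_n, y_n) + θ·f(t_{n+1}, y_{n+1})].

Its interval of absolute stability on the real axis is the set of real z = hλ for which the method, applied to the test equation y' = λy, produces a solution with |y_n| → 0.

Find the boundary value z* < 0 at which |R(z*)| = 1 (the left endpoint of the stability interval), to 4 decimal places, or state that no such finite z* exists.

(−∞, 0) — no finite endpoint.

Test eqn y'=λy, z=hλ:
  y_{n+1} = y_n + z·[2/7·y_n + 5/7·y_{n+1}] ⇒ (1 − 5/7z)y_{n+1} = (1 + 2/7z)y_n
  ⇒ R(z) = (1 + 2/7z)/(1 − 5/7z).

Solve |R(x)|<1 on ℝ⁻.
x=-1.48: |R|=0.2806
x=-2: |R|=0.1765
x=-10: |R|=0.2281
x=-100: |R|=0.3807
θ=5/7≥1/2 ⇒ |1+2/7x|<|1−5/7x| ∀x<0 ⇒ unbounded interval.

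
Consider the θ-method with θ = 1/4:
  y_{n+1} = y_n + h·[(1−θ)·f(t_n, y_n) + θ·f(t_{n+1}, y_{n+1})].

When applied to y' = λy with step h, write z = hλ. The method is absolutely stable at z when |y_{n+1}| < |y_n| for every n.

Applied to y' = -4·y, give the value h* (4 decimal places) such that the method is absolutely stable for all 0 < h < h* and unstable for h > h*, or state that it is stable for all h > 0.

Test eqn y'=λy, z=hλ:
  y_{n+1} = y_n + z·[3/4·y_n + 1/4·y_{n+1}] ⇒ (1 − 1/4z)y_{n+1} = (1 + 3/4z)y_n
  so R(z) = (1 + 3/4z)/(1 − 1/4z).

Find x<0 with |R(x)|<1.
x=-0.43: |R|=0.6117
R=−1: 1+3/4x = −1+1/4x ⇒ -1/2x=2 ⇒ x=2/(-1/2)=-4.0000
Confirm numerically:
  x=-3.933: |R|=0.98311 <1
  x=-2.598: |R|=0.57502 <1
  x=-1.743: |R|=0.21400 <1
  x=-1.714: |R|=0.19986 <1
  x=-4.473: |R|=1.11165 >1
  x=-4.438: |R|=1.10382 >1
  x=-4.083: |R|=1.02054 >1
Interval (-4.0000, 0).

(-4.0000,0); λ=-4 ⇒ h* = (4)/4 = 1.0000.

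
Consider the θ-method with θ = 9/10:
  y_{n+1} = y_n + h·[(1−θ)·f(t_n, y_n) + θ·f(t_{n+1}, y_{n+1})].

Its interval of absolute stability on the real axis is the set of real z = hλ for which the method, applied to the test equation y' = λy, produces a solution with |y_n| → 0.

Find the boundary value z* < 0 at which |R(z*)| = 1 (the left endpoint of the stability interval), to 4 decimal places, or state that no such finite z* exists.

Set f=λy, z=hλ:
  y_{n+1} = y_n + z·[1/10·y_n + 9/10·y_{n+1}] ⇒ (1 − 9/10z)y_{n+1} = (1 + 1/10z)y_n
  Hence R(z) = (1 + 1/10z)/(1 − 9/10z).

Boundary: |R(x)|=1, x<0.
x=-1.73: |R|=0.3234
x=-2: |R|=0.2857
x=-10: |R|=0.0000
x=-100: |R|=0.0989
θ=9/10≥1/2 ⇒ |1+1/10x|<|1−9/10x| ∀x<0 ⇒ unbounded interval.

interval (−∞, 0).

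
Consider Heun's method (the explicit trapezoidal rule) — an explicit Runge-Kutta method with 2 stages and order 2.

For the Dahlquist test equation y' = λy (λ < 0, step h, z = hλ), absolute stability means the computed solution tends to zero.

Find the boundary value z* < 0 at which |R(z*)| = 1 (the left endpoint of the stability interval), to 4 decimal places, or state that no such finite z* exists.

z* = -2.0000.

On y'=λy, z=hλ:
  order 2, 2-stage ⇒ R(z)=1+z+z^2/2
  (e.g. R(-0.65)=0.56125, |R|=0.56125)

Find x<0 with |R(x)|<1.
x=-0.65: |R|=0.5613
|R(-1.79)|=0.8121 |R(-1.54)|=0.6458 |R(-0.53)|=0.6104
Bisect:
  x_lo=-2.4720 |R|=1.5834  x_hi=-0.2089 |R|=0.8129
  mid=-1.34045 |R|=0.55795 →hi
  mid=-1.90624 |R|=0.91063 →hi
  mid=-2.18913 |R|=1.20702 →lo
  mid=-2.04769 |R|=1.04882 →lo
  mid=-1.97696 |R|=0.97723 →hi
  mid=-2.01232 |R|=1.01240 →lo
  mid=-1.99464 |R|=0.99466 →hi
  mid=-2.00348 |R|=1.00349 →lo
  mid=-1.99906 |R|=0.99906 →hi
  ...
  [-2.00003,-1.99989] ⇒ x*=-2.0000
Interval (-2.0000, 0).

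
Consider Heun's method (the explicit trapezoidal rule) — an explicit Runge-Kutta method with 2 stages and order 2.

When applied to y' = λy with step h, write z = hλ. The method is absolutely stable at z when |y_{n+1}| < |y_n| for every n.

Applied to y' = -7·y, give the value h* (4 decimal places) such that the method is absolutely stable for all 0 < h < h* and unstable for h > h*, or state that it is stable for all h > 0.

(-2.0000,0); λ=-7 ⇒ h* = 0.2857.

Test eqn y'=λy, z=hλ:
  order 2, 2-stage ⇒ R(z)=1+z+z^2/2
  (e.g. R(-0.76)=0.52880, |R|=0.52880)

Find x<0 with |R(x)|<1.
x=-0.76: |R|=0.5288
|R(-2.03)|=1.0304 |R(-1.36)|=0.5648 |R(-1.18)|=0.5162
Bisect:
  x_lo=-2.8644 |R|=2.2379  x_hi=-0.3565 |R|=0.7071
  mid=-1.61042 |R|=0.68631 →hi
  mid=-2.23739 |R|=1.26556 →lo
  mid=-1.92390 |R|=0.92680 →hi
  mid=-2.08064 |R|=1.08390 →lo
  mid=-2.00227 |R|=1.00228 →lo
  mid=-1.96309 |R|=0.96377 →hi
  mid=-1.98268 |R|=0.98283 →hi
  mid=-1.99248 |R|=0.99250 →hi
  mid=-1.99737 |R|=0.99738 →hi
  mid=-1.99982 |R|=0.99982 →hi
  ...
  [-2.00013,-1.99998] ⇒ x*=-2.0000
Stable set (-2.0000, 0).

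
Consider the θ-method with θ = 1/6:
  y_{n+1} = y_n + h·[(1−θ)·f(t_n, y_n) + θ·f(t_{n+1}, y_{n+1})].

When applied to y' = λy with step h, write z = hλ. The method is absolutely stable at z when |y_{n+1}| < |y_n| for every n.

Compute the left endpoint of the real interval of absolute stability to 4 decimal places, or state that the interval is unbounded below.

With y'=λy (z=hλ):
  y_{n+1} = y_n + z·[5/6·y_n + 1/6·y_{n+1}] ⇒ (1 − 1/6z)y_{n+1} = (1 + 5/6z)y_n
  so R(z) = (1 + 5/6z)/(1 − 1/6z).

Solve |R(x)|<1 on ℝ⁻.
x=-1.62: |R|=0.2756
R=−1: 1+5/6x = −1+1/6x ⇒ -2/3x=2 ⇒ x=2/(-2/3)=-3.0000
Confirm numerically:
  x=-2.755: |R|=0.88806 <1
  x=-2.113: |R|=0.56268 <1
  x=-2.049: |R|=0.52739 <1
  x=-1.327: |R|=0.08667 <1
  x=-3.461: |R|=1.19491 >1
  x=-3.254: |R|=1.10979 >1
  x=-3.026: |R|=1.01152 >1
Interval (-3.0000, 0).

left endpoint -3.0000.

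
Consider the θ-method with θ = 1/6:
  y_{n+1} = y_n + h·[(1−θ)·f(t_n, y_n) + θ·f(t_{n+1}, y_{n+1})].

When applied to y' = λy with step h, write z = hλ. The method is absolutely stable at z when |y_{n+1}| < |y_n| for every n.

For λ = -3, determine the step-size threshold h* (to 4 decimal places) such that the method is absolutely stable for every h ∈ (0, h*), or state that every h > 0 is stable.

(-3.0000,0); λ=-3 ⇒ h* = (3)/3 = 1.0000.

With y'=λy (z=hλ):
  y_{n+1} = y_n + z·[5/6·y_n + 1/6·y_{n+1}] ⇒ (1 − 1/6z)y_{n+1} = (1 + 5/6z)y_n
  Hence R(z) = (1 + 5/6z)/(1 − 1/6z).

Find x<0 with |R(x)|<1.
x=-1: |R|=0.1429
R=−1: 1+5/6x = −1+1/6x ⇒ -2/3x=2 ⇒ x=2/(-2/3)=-3.0000
Confirm numerically:
  x=-2.676: |R|=0.85062 <1
  x=-2.636: |R|=0.83140 <1
  x=-2.381: |R|=0.70457 <1
  x=-1.360: |R|=0.10870 <1
  x=-3.083: |R|=1.03655 >1
  x=-3.054: |R|=1.02386 >1
  x=-3.024: |R|=1.01064 >1
Stable set (-3.0000, 0).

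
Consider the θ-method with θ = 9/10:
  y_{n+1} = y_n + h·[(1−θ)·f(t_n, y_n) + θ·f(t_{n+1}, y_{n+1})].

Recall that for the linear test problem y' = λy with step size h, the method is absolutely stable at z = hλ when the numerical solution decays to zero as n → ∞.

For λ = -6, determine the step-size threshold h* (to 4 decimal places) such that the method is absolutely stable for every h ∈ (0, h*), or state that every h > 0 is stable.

interval (−∞, 0). Any h>0 works for λ=-6.

Test eqn y'=λy, z=hλ:
  y_{n+1} = y_n + z·[1/10·y_n + 9/10·y_{n+1}] ⇒ (1 − 9/10z)y_{n+1} = (1 + 1/10z)y_n
  so R(z) = (1 + 1/10z)/(1 − 9/10z).

Solve |R(x)|<1 on ℝ⁻.
x=-1.77: |R|=0.3174
x=-2: |R|=0.2857
x=-10: |R|=0.0000
x=-100: |R|=0.0989
θ=9/10≥1/2 ⇒ |1+1/10x|<|1−9/10x| ∀x<0 ⇒ unbounded interval.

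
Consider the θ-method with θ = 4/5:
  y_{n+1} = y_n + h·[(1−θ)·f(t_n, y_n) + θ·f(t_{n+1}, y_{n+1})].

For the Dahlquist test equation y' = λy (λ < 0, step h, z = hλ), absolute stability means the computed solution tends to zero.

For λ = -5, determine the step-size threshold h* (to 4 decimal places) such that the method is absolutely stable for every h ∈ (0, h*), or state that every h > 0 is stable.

On y'=λy, z=hλ:
  y_{n+1} = y_n + z·[1/5·y_n + 4/5·y_{n+1}] ⇒ (1 − 4/5z)y_{n+1} = (1 + 1/5z)y_n
  ⇒ R(z) = (1 + 1/5z)/(1 − 4/5z).

Solve |R(x)|<1 on ℝ⁻.
x=-0.58: |R|=0.6038
x=-2: |R|=0.2308
x=-10: |R|=0.1111
x=-100: |R|=0.2346
θ=4/5≥1/2 ⇒ |1+1/5x|<|1−4/5x| ∀x<0 ⇒ interval (−∞,0).

interval (−∞, 0). Any h>0 works for λ=-5.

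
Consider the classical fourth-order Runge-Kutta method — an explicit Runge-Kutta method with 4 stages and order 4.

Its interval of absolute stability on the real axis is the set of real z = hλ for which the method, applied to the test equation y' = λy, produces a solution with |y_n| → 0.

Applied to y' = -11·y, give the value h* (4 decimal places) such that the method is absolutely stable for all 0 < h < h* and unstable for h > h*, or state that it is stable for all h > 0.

(-2.7853,0); λ=-11 ⇒ h* = 0.2532.

Set f=λy, z=hλ:
  order 4, 4-stage ⇒ R(z)=1+z+z^2/2+z^3/6+z^4/24
  (e.g. R(-1.6)=0.27040, |R|=0.27040)

Find x<0 with |R(x)|<1.
x=-1.6: |R|=0.2704
|R(-1.79)|=0.2839 |R(-1.33)|=0.2927 |R(-1.11)|=0.3414
Bisect:
  x_lo=-3.1651 |R|=1.7407  x_hi=-0.1762 |R|=0.8385
  mid=-1.67063 |R|=0.27232 →hi
  mid=-2.41784 |R|=0.57334 →hi
  mid=-2.79145 |R|=1.00932 →lo
  mid=-2.60465 |R|=0.76009 →hi
  mid=-2.69805 |R|=0.87624 →hi
  mid=-2.74475 |R|=0.94057 →hi
  mid=-2.76810 |R|=0.97439 →hi
  mid=-2.77978 |R|=0.99171 →hi
  mid=-2.78561 |R|=1.00048 →lo
  mid=-2.78269 |R|=0.99609 →hi
  ...
  [-2.78543,-2.78525] ⇒ x*=-2.7853
Interval (-2.7853, 0).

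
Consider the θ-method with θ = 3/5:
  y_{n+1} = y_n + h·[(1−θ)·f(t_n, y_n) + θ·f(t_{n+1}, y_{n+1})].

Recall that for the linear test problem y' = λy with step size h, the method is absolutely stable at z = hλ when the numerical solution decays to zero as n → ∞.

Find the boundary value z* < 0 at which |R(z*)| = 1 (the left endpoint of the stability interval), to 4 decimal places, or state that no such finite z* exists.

With y'=λy (z=hλ):
  y_{n+1} = y_n + z·[2/5·y_n + 3/5·y_{n+1}] ⇒ (1 − 3/5z)y_{n+1} = (1 + 2/5z)y_n
  so R(z) = (1 + 2/5z)/(1 − 3/5z).

Need |R(x)|<1, x<0.
x=-0.5: |R|=0.6154
x=-2: |R|=0.0909
x=-10: |R|=0.4286
x=-100: |R|=0.6393
θ=3/5≥1/2 ⇒ |1+2/5x|<|1−3/5x| ∀x<0 ⇒ unbounded interval.

(−∞, 0) — no finite endpoint.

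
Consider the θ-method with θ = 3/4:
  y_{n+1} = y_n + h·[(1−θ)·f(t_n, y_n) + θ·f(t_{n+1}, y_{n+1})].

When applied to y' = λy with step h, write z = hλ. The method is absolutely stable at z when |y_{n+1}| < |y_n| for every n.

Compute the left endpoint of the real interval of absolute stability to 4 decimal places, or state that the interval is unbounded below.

(−∞, 0) — no finite endpoint.

Test eqn y'=λy, z=hλ:
  y_{n+1} = y_n + z·[1/4·y_n + 3/4·y_{n+1}] ⇒ (1 − 3/4z)y_{n+1} = (1 + 1/4z)y_n
  ⇒ R(z) = (1 + 1/4z)/(1 − 3/4z).

Boundary: |R(x)|=1, x<0.
x=-0.75: |R|=0.5200
x=-2: |R|=0.2000
x=-10: |R|=0.1765
x=-100: |R|=0.3158
θ=3/4≥1/2 ⇒ |1+1/4x|<|1−3/4x| ∀x<0 ⇒ unbounded interval.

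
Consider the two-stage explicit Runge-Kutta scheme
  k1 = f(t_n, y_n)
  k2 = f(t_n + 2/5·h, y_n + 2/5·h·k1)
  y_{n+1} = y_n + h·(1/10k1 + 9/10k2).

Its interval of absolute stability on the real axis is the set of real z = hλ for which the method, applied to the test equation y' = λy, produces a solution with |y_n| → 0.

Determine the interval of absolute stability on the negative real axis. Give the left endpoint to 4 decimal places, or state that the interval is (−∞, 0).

With y'=λy (z=hλ):
  k1=λy_n ⇒ h·k1=z·y_n;  k2=λ(1+2/5z)y_n ⇒ h·k2=z(1+2/5z)y_n
  y_{n+1}/y_n = 1 + 1/10z + 9/10z(1+2/5z) = 1 + z + 9/25z²
  Hence R(z) = 1 + z + 9/25z².

Need |R(x)|<1, x<0.
x=-1.29: |R|=0.3091
R=1: x+9/25x²=0 ⇒ x=−25/9=-2.7778; min R=1−1/(4·9/25)=0.3056>−1
Confirm numerically:
  x=-2.581: |R|=0.81716 <1
  x=-1.711: |R|=0.34291 <1
  x=-1.627: |R|=0.32597 <1
  x=-3.279: |R|=1.59166 >1
  x=-2.996: |R|=1.23537 >1
So |R|<1 on (-2.7778, 0).

z∈(-2.7778,0).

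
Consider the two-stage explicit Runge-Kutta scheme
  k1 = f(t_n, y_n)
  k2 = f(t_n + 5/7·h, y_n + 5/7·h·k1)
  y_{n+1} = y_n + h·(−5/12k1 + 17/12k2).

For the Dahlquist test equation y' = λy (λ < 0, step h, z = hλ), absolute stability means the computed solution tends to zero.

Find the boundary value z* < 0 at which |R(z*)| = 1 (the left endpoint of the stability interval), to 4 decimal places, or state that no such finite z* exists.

Set f=λy, z=hλ:
  k1=λy_n ⇒ h·k1=z·y_n;  k2=λ(1+5/7z)y_n ⇒ h·k2=z(1+5/7z)y_n
  y_{n+1}/y_n = 1 − 5/12z + 17/12z(1+5/7z) = 1 + z + 85/84z²
  ⇒ R(z) = 1 + z + 85/84z².

Find x<0 with |R(x)|<1.
x=-1.52: |R|=1.8179
R=1: x+85/84x²=0 ⇒ x=−84/85=-0.9882; min R=1−1/(4·85/84)=0.7529>−1
Confirm numerically:
  x=-0.872: |R|=0.89744 <1
  x=-0.504: |R|=0.75304 <1
  x=-0.493: |R|=0.75294 <1
  x=-1.436: |R|=1.65064 >1
  x=-1.378: |R|=1.54349 >1
Stable set (-0.9882, 0).

z* = -0.9882.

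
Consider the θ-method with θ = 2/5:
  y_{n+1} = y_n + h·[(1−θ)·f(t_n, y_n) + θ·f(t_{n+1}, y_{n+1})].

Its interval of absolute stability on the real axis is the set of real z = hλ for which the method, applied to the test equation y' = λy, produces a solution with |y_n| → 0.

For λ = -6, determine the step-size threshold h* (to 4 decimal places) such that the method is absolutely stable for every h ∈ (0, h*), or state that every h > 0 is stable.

Set f=λy, z=hλ:
  y_{n+1} = y_n + z·[3/5·y_n + 2/5·y_{n+1}] ⇒ (1 − 2/5z)y_{n+1} = (1 + 3/5z)y_n
  Hence R(z) = (1 + 3/5z)/(1 − 2/5z).

Solve |R(x)|<1 on ℝ⁻.
x=-0.72: |R|=0.4410
R=−1: 1+3/5x = −1+2/5x ⇒ -1/5x=2 ⇒ x=2/(-1/5)=-10.0000
Confirm numerically:
  x=-9.667: |R|=0.98632 <1
  x=-7.488: |R|=0.87425 <1
  x=-6.013: |R|=0.76583 <1
  x=-4.969: |R|=0.66321 <1
  x=-10.325: |R|=1.01267 >1
  x=-10.234: |R|=1.00919 >1
Interval (-10.0000, 0).

(-10.0000,0); λ=-6 ⇒ h* = (10)/6 = 1.6667.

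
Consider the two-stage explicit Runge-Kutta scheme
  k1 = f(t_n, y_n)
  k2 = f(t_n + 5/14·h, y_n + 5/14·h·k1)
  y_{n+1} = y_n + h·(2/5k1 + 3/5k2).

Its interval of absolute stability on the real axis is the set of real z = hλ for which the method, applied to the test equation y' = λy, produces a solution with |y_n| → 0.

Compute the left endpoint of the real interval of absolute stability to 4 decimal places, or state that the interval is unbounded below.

With y'=λy (z=hλ):
  k1=λy_n ⇒ h·k1=z·y_n;  k2=λ(1+5/14z)y_n ⇒ h·k2=z(1+5/14z)y_n
  y_{n+1}/y_n = 1 + 2/5z + 3/5z(1+5/14z) = 1 + z + 3/14z²
  Hence R(z) = 1 + z + 3/14z².

Find x<0 with |R(x)|<1.
x=-0.61: |R|=0.4697
R=1: x+3/14x²=0 ⇒ x=−14/3=-4.6667; min R=1−1/(4·3/14)=-0.1667>−1
Confirm numerically:
  x=-4.057: |R|=0.46998 <1
  x=-3.143: |R|=0.02619 <1
  x=-2.261: |R|=0.16555 <1
  x=-5.232: |R|=1.63382 >1
  x=-4.875: |R|=1.21763 >1
So |R|<1 on (-4.6667, 0).

z* = -4.6667.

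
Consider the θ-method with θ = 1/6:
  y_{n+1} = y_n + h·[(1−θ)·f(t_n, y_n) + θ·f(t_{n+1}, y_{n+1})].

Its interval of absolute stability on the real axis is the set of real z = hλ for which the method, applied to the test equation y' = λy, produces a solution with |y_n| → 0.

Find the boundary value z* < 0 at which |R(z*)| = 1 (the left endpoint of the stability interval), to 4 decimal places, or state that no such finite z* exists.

z* = -3.0000.

On y'=λy, z=hλ:
  y_{n+1} = y_n + z·[5/6·y_n + 1/6·y_{n+1}] ⇒ (1 − 1/6z)y_{n+1} = (1 + 5/6z)y_n
  so R(z) = (1 + 5/6z)/(1 − 1/6z).

Solve |R(x)|<1 on ℝ⁻.
x=-0.57: |R|=0.4795
R=−1: 1+5/6x = −1+1/6x ⇒ -2/3x=2 ⇒ x=2/(-2/3)=-3.0000
Confirm numerically:
  x=-2.658: |R|=0.84200 <1
  x=-2.555: |R|=0.79193 <1
  x=-2.163: |R|=0.58986 <1
  x=-1.839: |R|=0.40758 <1
  x=-3.377: |R|=1.16082 >1
  x=-3.237: |R|=1.10263 >1
Interval (-3.0000, 0).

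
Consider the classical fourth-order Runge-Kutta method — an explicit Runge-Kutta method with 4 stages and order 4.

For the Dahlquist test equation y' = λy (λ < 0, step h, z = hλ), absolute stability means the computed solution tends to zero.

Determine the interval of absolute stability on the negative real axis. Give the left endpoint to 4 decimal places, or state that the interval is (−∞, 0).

z∈(-2.7853,0).

Set f=λy, z=hλ:
  order 4, 4-stage ⇒ R(z)=1+z+z^2/2+z^3/6+z^4/24
  (e.g. R(-0.86)=0.42658, |R|=0.42658)

Find x<0 with |R(x)|<1.
x=-0.86: |R|=0.4266
|R(-2.25)|=0.4507 |R(-2.1)|=0.3718 |R(-1.52)|=0.2723
Bisect:
  x_lo=-3.1904 |R|=1.8034  x_hi=-0.3706 |R|=0.6904
  mid=-1.78049 |R|=0.28259 →hi
  mid=-2.48542 |R|=0.63434 →hi
  mid=-2.83789 |R|=1.08224 →lo
  mid=-2.66166 |R|=0.82905 →hi
  mid=-2.74977 |R|=0.94776 →hi
  mid=-2.79383 |R|=1.01295 →lo
  mid=-2.77180 |R|=0.97985 →hi
  mid=-2.78282 |R|=0.99627 →hi
  mid=-2.78833 |R|=1.00458 →lo
  ...
  [-2.78540,-2.78523] ⇒ x*=-2.7853
So |R|<1 on (-2.7853, 0).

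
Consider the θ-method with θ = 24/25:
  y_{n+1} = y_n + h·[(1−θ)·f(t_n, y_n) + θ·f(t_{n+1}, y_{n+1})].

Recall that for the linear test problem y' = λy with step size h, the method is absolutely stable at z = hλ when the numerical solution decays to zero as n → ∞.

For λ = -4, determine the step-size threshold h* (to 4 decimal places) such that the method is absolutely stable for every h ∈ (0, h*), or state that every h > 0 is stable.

interval (−∞, 0). Any h>0 works for λ=-4.

On y'=λy, z=hλ:
  y_{n+1} = y_n + z·[1/25·y_n + 24/25·y_{n+1}] ⇒ (1 − 24/25z)y_{n+1} = (1 + 1/25z)y_n
  ⇒ R(z) = (1 + 1/25z)/(1 − 24/25z).

Boundary: |R(x)|=1, x<0.
x=-0.78: |R|=0.5540
x=-2: |R|=0.3151
x=-10: |R|=0.0566
x=-100: |R|=0.0309
θ=24/25≥1/2 ⇒ |1+1/25x|<|1−24/25x| ∀x<0 ⇒ interval (−∞,0).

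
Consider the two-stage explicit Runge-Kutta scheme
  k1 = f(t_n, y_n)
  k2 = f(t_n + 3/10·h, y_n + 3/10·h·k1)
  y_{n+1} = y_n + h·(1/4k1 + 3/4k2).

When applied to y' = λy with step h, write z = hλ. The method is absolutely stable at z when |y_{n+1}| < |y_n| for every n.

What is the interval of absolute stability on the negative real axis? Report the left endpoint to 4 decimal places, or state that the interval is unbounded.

With y'=λy (z=hλ):
  k1=λy_n ⇒ h·k1=z·y_n;  k2=λ(1+3/10z)y_n ⇒ h·k2=z(1+3/10z)y_n
  y_{n+1}/y_n = 1 + 1/4z + 3/4z(1+3/10z) = 1 + z + 9/40z²
  Hence R(z) = 1 + z + 9/40z².

Need |R(x)|<1, x<0.
x=-0.76: |R|=0.3700
R=1: x+9/40x²=0 ⇒ x=−40/9=-4.4444; min R=1−1/(4·9/40)=-0.1111>−1
Confirm numerically:
  x=-4.303: |R|=0.86306 <1
  x=-2.522: |R|=0.09089 <1
  x=-2.486: |R|=0.09546 <1
  x=-1.792: |R|=0.06947 <1
  x=-5.008: |R|=1.63501 >1
  x=-4.855: |R|=1.44848 >1
  x=-4.700: |R|=1.27025 >1
Stable set (-4.4444, 0).

z∈(-4.4444,0).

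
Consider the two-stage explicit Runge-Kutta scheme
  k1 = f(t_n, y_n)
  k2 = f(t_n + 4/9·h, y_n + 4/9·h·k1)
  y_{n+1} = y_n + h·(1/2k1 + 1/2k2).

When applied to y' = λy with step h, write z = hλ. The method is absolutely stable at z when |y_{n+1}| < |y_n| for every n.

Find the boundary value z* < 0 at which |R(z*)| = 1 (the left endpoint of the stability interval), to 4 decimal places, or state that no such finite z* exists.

With y'=λy (z=hλ):
  k1=λy_n ⇒ h·k1=z·y_n;  k2=λ(1+4/9z)y_n ⇒ h·k2=z(1+4/9z)y_n
  y_{n+1}/y_n = 1 + 1/2z + 1/2z(1+4/9z) = 1 + z + 2/9z²
  Hence R(z) = 1 + z + 2/9z².

Boundary: |R(x)|=1, x<0.
x=-0.69: |R|=0.4158
R=1: x+2/9x²=0 ⇒ x=−9/2=-4.5000; min R=1−1/(4·2/9)=-0.1250>−1
Confirm numerically:
  x=-4.469: |R|=0.96921 <1
  x=-3.111: |R|=0.03974 <1
  x=-2.428: |R|=0.11796 <1
  x=-1.806: |R|=0.08119 <1
  x=-4.943: |R|=1.48661 >1
  x=-4.776: |R|=1.29293 >1
So |R|<1 on (-4.5000, 0).

z* = -4.5000.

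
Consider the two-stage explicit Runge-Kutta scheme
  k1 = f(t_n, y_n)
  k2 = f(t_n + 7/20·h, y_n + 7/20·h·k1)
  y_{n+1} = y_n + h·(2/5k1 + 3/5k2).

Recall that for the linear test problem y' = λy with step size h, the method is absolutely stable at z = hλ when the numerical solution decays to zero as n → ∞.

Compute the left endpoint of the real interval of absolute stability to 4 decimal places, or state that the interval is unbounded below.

On y'=λy, z=hλ:
  k1=λy_n ⇒ h·k1=z·y_n;  k2=λ(1+7/20z)y_n ⇒ h·k2=z(1+7/20z)y_n
  y_{n+1}/y_n = 1 + 2/5z + 3/5z(1+7/20z) = 1 + z + 21/100z²
  Hence R(z) = 1 + z + 21/100z².

Boundary: |R(x)|=1, x<0.
x=-1.11: |R|=0.1487
R=1: x+21/100x²=0 ⇒ x=−100/21=-4.7619; min R=1−1/(4·21/100)=-0.1905>−1
Confirm numerically:
  x=-3.258: |R|=0.02894 <1
  x=-2.666: |R|=0.17341 <1
  x=-1.932: |R|=0.14815 <1
  x=-5.337: |R|=1.64455 >1
  x=-5.173: |R|=1.44659 >1
  x=-4.925: |R|=1.16868 >1
Stable set (-4.7619, 0).

left endpoint -4.7619.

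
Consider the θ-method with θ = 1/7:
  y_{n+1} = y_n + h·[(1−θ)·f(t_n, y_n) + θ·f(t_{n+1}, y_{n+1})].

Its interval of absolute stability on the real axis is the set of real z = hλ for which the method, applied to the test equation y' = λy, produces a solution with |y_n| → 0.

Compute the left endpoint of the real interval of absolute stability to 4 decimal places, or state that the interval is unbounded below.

With y'=λy (z=hλ):
  y_{n+1} = y_n + z·[6/7·y_n + 1/7·y_{n+1}] ⇒ (1 − 1/7z)y_{n+1} = (1 + 6/7z)y_n
  ⇒ R(z) = (1 + 6/7z)/(1 − 1/7z).

Need |R(x)|<1, x<0.
x=-0.81: |R|=0.2740
R=−1: 1+6/7x = −1+1/7x ⇒ -5/7x=2 ⇒ x=2/(-5/7)=-2.8000
Confirm numerically:
  x=-1.995: |R|=0.55253 <1
  x=-1.335: |R|=0.12118 <1
  x=-1.325: |R|=0.11411 <1
  x=-3.382: |R|=1.28029 >1
  x=-3.278: |R|=1.23254 >1
  x=-3.272: |R|=1.22975 >1
So |R|<1 on (-2.8000, 0).

left endpoint -2.8000.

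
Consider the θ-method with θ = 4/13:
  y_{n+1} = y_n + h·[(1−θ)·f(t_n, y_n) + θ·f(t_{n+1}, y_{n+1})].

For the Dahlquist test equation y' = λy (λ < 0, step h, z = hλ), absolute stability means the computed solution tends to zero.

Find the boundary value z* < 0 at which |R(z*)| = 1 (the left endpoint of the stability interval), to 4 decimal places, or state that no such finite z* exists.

On y'=λy, z=hλ:
  y_{n+1} = y_n + z·[9/13·y_n + 4/13·y_{n+1}] ⇒ (1 − 4/13z)y_{n+1} = (1 + 9/13z)y_n
  ⇒ R(z) = (1 + 9/13z)/(1 − 4/13z).

Solve |R(x)|<1 on ℝ⁻.
x=-1.12: |R|=0.1670
R=−1: 1+9/13x = −1+4/13x ⇒ -5/13x=2 ⇒ x=2/(-5/13)=-5.2000
Confirm numerically:
  x=-4.880: |R|=0.95080 <1
  x=-4.419: |R|=0.87270 <1
  x=-2.561: |R|=0.43233 <1
  x=-2.249: |R|=0.32920 <1
  x=-5.403: |R|=1.02933 >1
  x=-5.331: |R|=1.01908 >1
  x=-5.275: |R|=1.01100 >1
So |R|<1 on (-5.2000, 0).

z* = -5.2000.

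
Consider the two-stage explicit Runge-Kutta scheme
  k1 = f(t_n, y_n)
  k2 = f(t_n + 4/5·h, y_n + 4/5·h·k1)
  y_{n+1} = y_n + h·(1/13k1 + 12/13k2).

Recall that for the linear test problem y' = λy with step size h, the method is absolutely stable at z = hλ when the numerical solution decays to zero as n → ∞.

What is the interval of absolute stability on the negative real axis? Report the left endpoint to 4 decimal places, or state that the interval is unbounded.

On y'=λy, z=hλ:
  k1=λy_n ⇒ h·k1=z·y_n;  k2=λ(1+4/5z)y_n ⇒ h·k2=z(1+4/5z)y_n
  y_{n+1}/y_n = 1 + 1/13z + 12/13z(1+4/5z) = 1 + z + 48/65z²
  ⇒ R(z) = 1 + z + 48/65z².

Solve |R(x)|<1 on ℝ⁻.
x=-1.19: |R|=0.8557
R=1: x+48/65x²=0 ⇒ x=−65/48=-1.3542; min R=1−1/(4·48/65)=0.6615>−1
Confirm numerically:
  x=-0.935: |R|=0.71058 <1
  x=-0.768: |R|=0.66756 <1
  x=-0.583: |R|=0.66799 <1
  x=-0.564: |R|=0.67090 <1
  x=-1.723: |R|=1.46929 >1
  x=-1.564: |R|=1.24235 >1
  x=-1.434: |R|=1.08454 >1
Stable set (-1.3542, 0).

z∈(-1.3542,0).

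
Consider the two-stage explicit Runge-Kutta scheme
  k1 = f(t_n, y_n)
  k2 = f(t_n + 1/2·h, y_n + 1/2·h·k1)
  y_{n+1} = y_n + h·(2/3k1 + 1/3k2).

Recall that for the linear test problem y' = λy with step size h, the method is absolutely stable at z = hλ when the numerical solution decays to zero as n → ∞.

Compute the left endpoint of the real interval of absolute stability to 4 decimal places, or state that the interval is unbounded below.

z* = -6.0000.

On y'=λy, z=hλ:
  k1=λy_n ⇒ h·k1=z·y_n;  k2=λ(1+1/2z)y_n ⇒ h·k2=z(1+1/2z)y_n
  y_{n+1}/y_n = 1 + 2/3z + 1/3z(1+1/2z) = 1 + z + 1/6z²
  R(z) = 1 + z + 1/6z².

Find x<0 with |R(x)|<1.
x=-1.78: |R|=0.2519
R=1: x+1/6x²=0 ⇒ x=−6=-6.0000; min R=1−1/(4·1/6)=-0.5000>−1
Confirm numerically:
  x=-5.941: |R|=0.94158 <1
  x=-5.164: |R|=0.28048 <1
  x=-3.297: |R|=0.48530 <1
  x=-6.547: |R|=1.59687 >1
  x=-6.163: |R|=1.16743 >1
So |R|<1 on (-6.0000, 0).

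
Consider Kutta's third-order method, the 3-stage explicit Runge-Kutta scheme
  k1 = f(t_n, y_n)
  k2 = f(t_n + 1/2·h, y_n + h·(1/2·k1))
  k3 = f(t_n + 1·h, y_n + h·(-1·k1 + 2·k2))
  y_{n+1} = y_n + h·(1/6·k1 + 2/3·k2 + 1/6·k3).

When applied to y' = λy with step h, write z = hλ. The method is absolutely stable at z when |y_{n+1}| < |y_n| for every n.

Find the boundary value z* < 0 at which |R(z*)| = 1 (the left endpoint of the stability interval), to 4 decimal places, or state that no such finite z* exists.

Test eqn y'=λy, z=hλ:
  order 3, 3-stage ⇒ R(z)=1+z+z^2/2+z^3/6
  (e.g. R(-1.32)=0.16787, |R|=0.16787)

Need |R(x)|<1, x<0.
x=-1.32: |R|=0.1679
|R(-2.82)|=1.5814 |R(-1.38)|=0.1342 |R(-0.88)|=0.3936
Bisect:
  x_lo=-3.2438 |R|=2.6715  x_hi=-0.2132 |R|=0.8079
  mid=-1.72851 |R|=0.09536 →hi
  mid=-2.48618 |R|=0.95684 →hi
  mid=-2.86501 |R|=1.68033 →lo
  mid=-2.67559 |R|=1.28853 →lo
  mid=-2.58088 |R|=1.11560 →lo
  mid=-2.53353 |R|=1.03450 →lo
  mid=-2.50985 |R|=0.99525 →hi
  mid=-2.52169 |R|=1.01477 →lo
  mid=-2.51577 |R|=1.00498 →lo
  mid=-2.51281 |R|=1.00011 →lo
  ...
  [-2.51281,-2.51263] ⇒ x*=-2.5127
Interval (-2.5127, 0).

left endpoint -2.5127.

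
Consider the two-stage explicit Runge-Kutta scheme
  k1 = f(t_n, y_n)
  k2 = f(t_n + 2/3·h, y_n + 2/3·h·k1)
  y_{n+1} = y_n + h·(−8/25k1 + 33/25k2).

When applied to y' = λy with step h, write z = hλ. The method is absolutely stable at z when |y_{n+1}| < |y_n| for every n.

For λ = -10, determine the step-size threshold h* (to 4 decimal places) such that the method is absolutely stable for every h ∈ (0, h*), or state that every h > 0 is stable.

(-1.1364,0); λ=-10 ⇒ h* = (25/22)/10 = 0.1136.

With y'=λy (z=hλ):
  k1=λy_n ⇒ h·k1=z·y_n;  k2=λ(1+2/3z)y_n ⇒ h·k2=z(1+2/3z)y_n
  y_{n+1}/y_n = 1 − 8/25z + 33/25z(1+2/3z) = 1 + z + 22/25z²
  ⇒ R(z) = 1 + z + 22/25z².

Boundary: |R(x)|=1, x<0.
x=-0.55: |R|=0.7162
R=1: x+22/25x²=0 ⇒ x=−25/22=-1.1364; min R=1−1/(4·22/25)=0.7159>−1
Confirm numerically:
  x=-1.045: |R|=0.91598 <1
  x=-0.923: |R|=0.82670 <1
  x=-0.537: |R|=0.71676 <1
  x=-1.610: |R|=1.67105 >1
  x=-1.410: |R|=1.33953 >1
So |R|<1 on (-1.1364, 0).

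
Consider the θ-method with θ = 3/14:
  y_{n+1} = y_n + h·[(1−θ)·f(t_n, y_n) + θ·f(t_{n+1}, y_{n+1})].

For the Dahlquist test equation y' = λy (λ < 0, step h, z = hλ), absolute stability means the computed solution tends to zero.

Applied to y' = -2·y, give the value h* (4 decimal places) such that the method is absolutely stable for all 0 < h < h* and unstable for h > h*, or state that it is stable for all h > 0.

(-3.5000,0); λ=-2 ⇒ h* = (7/2)/2 = 1.7500.

With y'=λy (z=hλ):
  y_{n+1} = y_n + z·[11/14·y_n + 3/14·y_{n+1}] ⇒ (1 − 3/14z)y_{n+1} = (1 + 11/14z)y_n
  ⇒ R(z) = (1 + 11/14z)/(1 − 3/14z).

Need |R(x)|<1, x<0.
x=-0.54: |R|=0.5160
R=−1: 1+11/14x = −1+3/14x ⇒ -4/7x=2 ⇒ x=2/(-4/7)=-3.5000
Confirm numerically:
  x=-2.224: |R|=0.50619 <1
  x=-2.019: |R|=0.40928 <1
  x=-1.981: |R|=0.39066 <1
  x=-1.467: |R|=0.11613 <1
  x=-3.879: |R|=1.11827 >1
  x=-3.671: |R|=1.05469 >1
So |R|<1 on (-3.5000, 0).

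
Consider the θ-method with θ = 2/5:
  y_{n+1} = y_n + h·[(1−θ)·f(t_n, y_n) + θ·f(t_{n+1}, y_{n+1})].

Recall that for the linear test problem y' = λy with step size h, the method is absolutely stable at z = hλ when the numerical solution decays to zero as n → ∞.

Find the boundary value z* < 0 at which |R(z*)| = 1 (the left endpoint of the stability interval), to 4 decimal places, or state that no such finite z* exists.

Test eqn y'=λy, z=hλ:
  y_{n+1} = y_n + z·[3/5·y_n + 2/5·y_{n+1}] ⇒ (1 − 2/5z)y_{n+1} = (1 + 3/5z)y_n
  R(z) = (1 + 3/5z)/(1 − 2/5z).

Need |R(x)|<1, x<0.
x=-1.35: |R|=0.1234
R=−1: 1+3/5x = −1+2/5x ⇒ -1/5x=2 ⇒ x=2/(-1/5)=-10.0000
Confirm numerically:
  x=-7.311: |R|=0.86296 <1
  x=-7.182: |R|=0.85447 <1
  x=-4.821: |R|=0.64629 <1
  x=-10.249: |R|=1.00977 >1
  x=-10.241: |R|=1.00946 >1
  x=-10.162: |R|=1.00640 >1
Interval (-10.0000, 0).

left endpoint -10.0000.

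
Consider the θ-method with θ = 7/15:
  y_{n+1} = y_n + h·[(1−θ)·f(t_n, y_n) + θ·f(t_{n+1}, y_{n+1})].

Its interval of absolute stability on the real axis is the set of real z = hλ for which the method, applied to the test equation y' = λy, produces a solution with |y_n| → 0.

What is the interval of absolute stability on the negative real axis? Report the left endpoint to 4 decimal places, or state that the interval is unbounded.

z∈(-30.0000,0).

On y'=λy, z=hλ:
  y_{n+1} = y_n + z·[8/15·y_n + 7/15·y_{n+1}] ⇒ (1 − 7/15z)y_{n+1} = (1 + 8/15z)y_n
  so R(z) = (1 + 8/15z)/(1 − 7/15z).

Solve |R(x)|<1 on ℝ⁻.
x=-0.95: |R|=0.3418
R=−1: 1+8/15x = −1+7/15x ⇒ -1/15x=2 ⇒ x=2/(-1/15)=-30.0000
Confirm numerically:
  x=-29.257: |R|=0.99662 <1
  x=-28.581: |R|=0.99340 <1
  x=-23.842: |R|=0.96615 <1
  x=-22.677: |R|=0.95785 <1
  x=-30.547: |R|=1.00239 >1
  x=-30.475: |R|=1.00208 >1
Stable set (-30.0000, 0).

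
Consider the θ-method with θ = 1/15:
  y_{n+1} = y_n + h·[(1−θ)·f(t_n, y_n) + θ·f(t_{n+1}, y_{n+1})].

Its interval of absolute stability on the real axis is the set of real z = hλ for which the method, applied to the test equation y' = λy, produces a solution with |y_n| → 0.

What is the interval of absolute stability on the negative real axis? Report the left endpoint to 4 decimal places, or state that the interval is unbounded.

On y'=λy, z=hλ:
  y_{n+1} = y_n + z·[14/15·y_n + 1/15·y_{n+1}] ⇒ (1 − 1/15z)y_{n+1} = (1 + 14/15z)y_n
  so R(z) = (1 + 14/15z)/(1 − 1/15z).

Need |R(x)|<1, x<0.
x=-1.12: |R|=0.0422
R=−1: 1+14/15x = −1+1/15x ⇒ -13/15x=2 ⇒ x=2/(-13/15)=-2.3077
Confirm numerically:
  x=-1.940: |R|=0.71783 <1
  x=-1.862: |R|=0.65639 <1
  x=-1.226: |R|=0.13337 <1
  x=-2.882: |R|=1.41751 >1
  x=-2.645: |R|=1.24851 >1
So |R|<1 on (-2.3077, 0).

z∈(-2.3077,0).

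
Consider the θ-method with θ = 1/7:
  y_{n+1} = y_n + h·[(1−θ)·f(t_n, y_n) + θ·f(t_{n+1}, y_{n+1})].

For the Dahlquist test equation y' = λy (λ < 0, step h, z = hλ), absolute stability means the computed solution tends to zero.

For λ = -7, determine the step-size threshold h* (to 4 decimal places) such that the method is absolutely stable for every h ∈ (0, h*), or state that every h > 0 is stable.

With y'=λy (z=hλ):
  y_{n+1} = y_n + z·[6/7·y_n + 1/7·y_{n+1}] ⇒ (1 − 1/7z)y_{n+1} = (1 + 6/7z)y_n
  R(z) = (1 + 6/7z)/(1 − 1/7z).

Solve |R(x)|<1 on ℝ⁻.
x=-0.46: |R|=0.5684
R=−1: 1+6/7x = −1+1/7x ⇒ -5/7x=2 ⇒ x=2/(-5/7)=-2.8000
Confirm numerically:
  x=-2.335: |R|=0.75094 <1
  x=-2.062: |R|=0.59281 <1
  x=-1.841: |R|=0.45764 <1
  x=-1.642: |R|=0.33002 <1
  x=-2.920: |R|=1.06048 >1
  x=-2.901: |R|=1.05100 >1
  x=-2.876: |R|=1.03848 >1
Stable set (-2.8000, 0).

(-2.8000,0); λ=-7 ⇒ h* = (14/5)/7 = 0.4000.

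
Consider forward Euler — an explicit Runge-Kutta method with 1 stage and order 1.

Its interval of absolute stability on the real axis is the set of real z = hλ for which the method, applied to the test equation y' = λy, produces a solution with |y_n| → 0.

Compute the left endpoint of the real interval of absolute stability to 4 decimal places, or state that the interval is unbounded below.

left endpoint -2.0000.

Set f=λy, z=hλ:
  order 1, 1-stage ⇒ R(z)=1+z
  (e.g. R(-0.35)=0.65000, |R|=0.65000)

Boundary: |R(x)|=1, x<0.
x=-0.35: |R|=0.6500
|R(-1.94)|=0.9400 |R(-1.18)|=0.1800 |R(-0.91)|=0.0900
Bisect:
  x_lo=-2.5225 |R|=1.5225  x_hi=-0.1206 |R|=0.8794
  mid=-1.32154 |R|=0.32154 →hi
  mid=-1.92203 |R|=0.92203 →hi
  mid=-2.22227 |R|=1.22227 →lo
  mid=-2.07215 |R|=1.07215 →lo
  mid=-1.99709 |R|=0.99709 →hi
  mid=-2.03462 |R|=1.03462 →lo
  mid=-2.01585 |R|=1.01585 →lo
  mid=-2.00647 |R|=1.00647 →lo
  mid=-2.00178 |R|=1.00178 →lo
  ...
  [-2.00002,-1.99987] ⇒ x*=-2.0000
Interval (-2.0000, 0).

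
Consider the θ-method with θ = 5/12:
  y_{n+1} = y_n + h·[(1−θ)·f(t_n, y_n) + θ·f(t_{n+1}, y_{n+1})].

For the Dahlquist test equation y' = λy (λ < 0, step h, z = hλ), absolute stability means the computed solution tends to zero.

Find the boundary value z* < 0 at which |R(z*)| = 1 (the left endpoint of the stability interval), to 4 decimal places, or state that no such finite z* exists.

left endpoint -12.0000.

With y'=λy (z=hλ):
  y_{n+1} = y_n + z·[7/12·y_n + 5/12·y_{n+1}] ⇒ (1 − 5/12z)y_{n+1} = (1 + 7/12z)y_n
  Hence R(z) = (1 + 7/12z)/(1 − 5/12z).

Boundary: |R(x)|=1, x<0.
x=-1.09: |R|=0.2504
R=−1: 1+7/12x = −1+5/12x ⇒ -1/6x=2 ⇒ x=2/(-1/6)=-12.0000
Confirm numerically:
  x=-11.503: |R|=0.98570 <1
  x=-8.338: |R|=0.86359 <1
  x=-7.341: |R|=0.80868 <1
  x=-5.936: |R|=0.70902 <1
  x=-12.545: |R|=1.01459 >1
  x=-12.230: |R|=1.00629 >1
  x=-12.061: |R|=1.00169 >1
So |R|<1 on (-12.0000, 0).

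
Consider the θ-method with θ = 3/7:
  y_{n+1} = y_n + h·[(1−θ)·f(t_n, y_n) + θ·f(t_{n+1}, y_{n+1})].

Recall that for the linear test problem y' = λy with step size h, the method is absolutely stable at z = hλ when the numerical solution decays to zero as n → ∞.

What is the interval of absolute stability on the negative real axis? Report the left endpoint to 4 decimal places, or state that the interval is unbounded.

With y'=λy (z=hλ):
  y_{n+1} = y_n + z·[4/7·y_n + 3/7·y_{n+1}] ⇒ (1 − 3/7z)y_{n+1} = (1 + 4/7z)y_n
  R(z) = (1 + 4/7z)/(1 − 3/7z).

Solve |R(x)|<1 on ℝ⁻.
x=-1.5: |R|=0.0870
R=−1: 1+4/7x = −1+3/7x ⇒ -1/7x=2 ⇒ x=2/(-1/7)=-14.0000
Confirm numerically:
  x=-11.842: |R|=0.94925 <1
  x=-9.606: |R|=0.87732 <1
  x=-9.557: |R|=0.87545 <1
  x=-14.557: |R|=1.01099 >1
  x=-14.345: |R|=1.00690 >1
  x=-14.341: |R|=1.00682 >1
So |R|<1 on (-14.0000, 0).

z∈(-14.0000,0).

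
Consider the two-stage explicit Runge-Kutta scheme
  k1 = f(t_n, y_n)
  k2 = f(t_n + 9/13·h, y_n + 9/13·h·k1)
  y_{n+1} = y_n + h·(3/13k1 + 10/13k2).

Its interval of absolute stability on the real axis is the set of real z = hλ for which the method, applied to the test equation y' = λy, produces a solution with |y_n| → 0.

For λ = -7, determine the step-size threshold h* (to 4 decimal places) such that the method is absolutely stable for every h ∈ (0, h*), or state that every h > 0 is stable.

(-1.8778,0); λ=-7 ⇒ h* = (169/90)/7 = 0.2683.

Test eqn y'=λy, z=hλ:
  k1=λy_n ⇒ h·k1=z·y_n;  k2=λ(1+9/13z)y_n ⇒ h·k2=z(1+9/13z)y_n
  y_{n+1}/y_n = 1 + 3/13z + 10/13z(1+9/13z) = 1 + z + 90/169z²
  R(z) = 1 + z + 90/169z².

Solve |R(x)|<1 on ℝ⁻.
x=-1.36: |R|=0.6250
R=1: x+90/169x²=0 ⇒ x=−169/90=-1.8778; min R=1−1/(4·90/169)=0.5306>−1
Confirm numerically:
  x=-1.776: |R|=0.90374 <1
  x=-1.324: |R|=0.60954 <1
  x=-0.869: |R|=0.53316 <1
  x=-0.845: |R|=0.53525 <1
  x=-2.267: |R|=1.46990 >1
  x=-2.100: |R|=1.24852 >1
  x=-1.930: |R|=1.05367 >1
So |R|<1 on (-1.8778, 0).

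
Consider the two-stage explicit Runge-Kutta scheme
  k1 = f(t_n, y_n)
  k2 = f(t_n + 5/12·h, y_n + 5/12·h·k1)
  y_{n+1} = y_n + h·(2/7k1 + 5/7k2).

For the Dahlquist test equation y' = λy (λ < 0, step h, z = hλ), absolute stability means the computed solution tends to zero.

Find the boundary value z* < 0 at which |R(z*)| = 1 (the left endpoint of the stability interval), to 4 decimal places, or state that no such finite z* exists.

With y'=λy (z=hλ):
  k1=λy_n ⇒ h·k1=z·y_n;  k2=λ(1+5/12z)y_n ⇒ h·k2=z(1+5/12z)y_n
  y_{n+1}/y_n = 1 + 2/7z + 5/7z(1+5/12z) = 1 + z + 25/84z²
  R(z) = 1 + z + 25/84z².

Find x<0 with |R(x)|<1.
x=-1.18: |R|=0.2344
R=1: x+25/84x²=0 ⇒ x=−84/25=-3.3600; min R=1−1/(4·25/84)=0.1600>−1
Confirm numerically:
  x=-3.332: |R|=0.97223 <1
  x=-2.997: |R|=0.67622 <1
  x=-1.864: |R|=0.17008 <1
  x=-3.945: |R|=1.68685 >1
  x=-3.866: |R|=1.58220 >1
Interval (-3.3600, 0).

z* = -3.3600.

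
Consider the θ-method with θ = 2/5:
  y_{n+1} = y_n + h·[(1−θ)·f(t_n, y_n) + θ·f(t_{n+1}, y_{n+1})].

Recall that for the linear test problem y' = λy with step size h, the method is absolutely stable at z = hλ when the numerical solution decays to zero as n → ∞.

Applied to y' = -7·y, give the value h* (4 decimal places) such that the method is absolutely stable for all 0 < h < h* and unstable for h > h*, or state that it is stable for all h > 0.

Test eqn y'=λy, z=hλ:
  y_{n+1} = y_n + z·[3/5·y_n + 2/5·y_{n+1}] ⇒ (1 − 2/5z)y_{n+1} = (1 + 3/5z)y_n
  R(z) = (1 + 3/5z)/(1 − 2/5z).

Need |R(x)|<1, x<0.
x=-0.83: |R|=0.3769
R=−1: 1+3/5x = −1+2/5x ⇒ -1/5x=2 ⇒ x=2/(-1/5)=-10.0000
Confirm numerically:
  x=-9.419: |R|=0.97563 <1
  x=-8.019: |R|=0.90584 <1
  x=-6.085: |R|=0.77199 <1
  x=-10.587: |R|=1.02243 >1
  x=-10.482: |R|=1.01856 >1
  x=-10.236: |R|=1.00927 >1
Interval (-10.0000, 0).

(-10.0000,0); λ=-7 ⇒ h* = (10)/7 = 1.4286.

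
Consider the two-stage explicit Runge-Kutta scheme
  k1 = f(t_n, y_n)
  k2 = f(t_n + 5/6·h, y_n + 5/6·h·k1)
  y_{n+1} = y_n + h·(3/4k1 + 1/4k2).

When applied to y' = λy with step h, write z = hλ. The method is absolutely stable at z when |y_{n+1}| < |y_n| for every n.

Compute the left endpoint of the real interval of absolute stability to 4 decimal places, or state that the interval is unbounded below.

z* = -4.8000.

Set f=λy, z=hλ:
  k1=λy_n ⇒ h·k1=z·y_n;  k2=λ(1+5/6z)y_n ⇒ h·k2=z(1+5/6z)y_n
  y_{n+1}/y_n = 1 + 3/4z + 1/4z(1+5/6z) = 1 + z + 5/24z²
  so R(z) = 1 + z + 5/24z².

Solve |R(x)|<1 on ℝ⁻.
x=-1.6: |R|=0.0667
R=1: x+5/24x²=0 ⇒ x=−24/5=-4.8000; min R=1−1/(4·5/24)=-0.2000>−1
Confirm numerically:
  x=-3.279: |R|=0.03903 <1
  x=-2.946: |R|=0.13789 <1
  x=-2.597: |R|=0.19191 <1
  x=-5.397: |R|=1.67125 >1
  x=-5.083: |R|=1.29969 >1
Stable set (-4.8000, 0).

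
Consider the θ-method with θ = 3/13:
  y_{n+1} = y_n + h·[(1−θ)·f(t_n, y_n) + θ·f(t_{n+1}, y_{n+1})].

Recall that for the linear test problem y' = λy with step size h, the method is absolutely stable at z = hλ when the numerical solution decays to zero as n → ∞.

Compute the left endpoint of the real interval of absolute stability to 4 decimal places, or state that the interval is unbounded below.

left endpoint -3.7143.

Set f=λy, z=hλ:
  y_{n+1} = y_n + z·[10/13·y_n + 3/13·y_{n+1}] ⇒ (1 − 3/13z)y_{n+1} = (1 + 10/13z)y_n
  R(z) = (1 + 10/13z)/(1 − 3/13z).

Boundary: |R(x)|=1, x<0.
x=-0.92: |R|=0.2411
R=−1: 1+10/13x = −1+3/13x ⇒ -7/13x=2 ⇒ x=2/(-7/13)=-3.7143
Confirm numerically:
  x=-3.252: |R|=0.85780 <1
  x=-1.970: |R|=0.35431 <1
  x=-1.639: |R|=0.18921 <1
  x=-4.189: |R|=1.12997 >1
  x=-4.071: |R|=1.09904 >1
Stable set (-3.7143, 0).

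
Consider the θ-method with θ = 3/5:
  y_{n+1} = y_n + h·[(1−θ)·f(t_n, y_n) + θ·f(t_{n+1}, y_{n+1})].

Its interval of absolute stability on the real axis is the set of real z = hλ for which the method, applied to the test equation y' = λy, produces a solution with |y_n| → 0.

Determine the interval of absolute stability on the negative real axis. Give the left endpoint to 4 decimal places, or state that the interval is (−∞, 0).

interval (−∞, 0).

Set f=λy, z=hλ:
  y_{n+1} = y_n + z·[2/5·y_n + 3/5·y_{n+1}] ⇒ (1 − 3/5z)y_{n+1} = (1 + 2/5z)y_n
  ⇒ R(z) = (1 + 2/5z)/(1 − 3/5z).

Need |R(x)|<1, x<0.
x=-1.48: |R|=0.2161
x=-2: |R|=0.0909
x=-10: |R|=0.4286
x=-100: |R|=0.6393
θ=3/5≥1/2 ⇒ |1+2/5x|<|1−3/5x| ∀x<0 ⇒ stable on all of ℝ⁻.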